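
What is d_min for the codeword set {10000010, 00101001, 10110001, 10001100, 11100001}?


Comparing all pairs, minimum distance: 2
Can detect 1 errors, correct 0 errors

2


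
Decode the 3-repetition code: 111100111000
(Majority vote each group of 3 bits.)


Groups: 111, 100, 111, 000
Majority votes: 1010

1010


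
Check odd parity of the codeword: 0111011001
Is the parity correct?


Number of 1s: 6

No, parity error (6 ones)


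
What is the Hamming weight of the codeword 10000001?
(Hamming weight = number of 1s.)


Counting 1s in 10000001

2


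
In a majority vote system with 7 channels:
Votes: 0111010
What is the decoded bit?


Ones: 4 out of 7
Threshold: 4

1 (4/7 voted 1)


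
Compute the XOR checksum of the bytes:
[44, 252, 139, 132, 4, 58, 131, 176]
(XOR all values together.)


XOR chain: 44 ^ 252 ^ 139 ^ 132 ^ 4 ^ 58 ^ 131 ^ 176 = 210

210


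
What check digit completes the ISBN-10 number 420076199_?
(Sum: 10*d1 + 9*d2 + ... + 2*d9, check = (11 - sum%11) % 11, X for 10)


Weighted sum: 179
179 mod 11 = 3

Check digit: 8


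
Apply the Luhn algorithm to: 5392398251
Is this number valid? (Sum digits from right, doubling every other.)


Luhn sum = 41
41 mod 10 = 1

Invalid (Luhn sum mod 10 = 1)


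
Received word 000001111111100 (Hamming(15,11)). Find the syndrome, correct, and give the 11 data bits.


Syndrome = 0: no error detected

Data: 00111111100 (no errors)


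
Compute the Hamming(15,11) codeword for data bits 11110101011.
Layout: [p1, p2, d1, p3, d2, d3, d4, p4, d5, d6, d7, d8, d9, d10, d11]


Parity bits: p1=0, p2=0, p3=0, p4=0

001011100101011


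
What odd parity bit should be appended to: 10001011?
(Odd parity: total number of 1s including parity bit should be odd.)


Number of 1s in data: 4
Parity bit: 1

1


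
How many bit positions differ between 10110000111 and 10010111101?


XOR: 00100111010
Count of 1s: 5

5


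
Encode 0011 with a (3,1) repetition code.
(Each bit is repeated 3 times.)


Each bit -> 3 copies

000000111111


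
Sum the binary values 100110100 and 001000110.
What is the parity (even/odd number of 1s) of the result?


100110100 = 308
001000110 = 70
Sum = 378 = 101111010
1s count = 6

even parity (6 ones in 101111010)


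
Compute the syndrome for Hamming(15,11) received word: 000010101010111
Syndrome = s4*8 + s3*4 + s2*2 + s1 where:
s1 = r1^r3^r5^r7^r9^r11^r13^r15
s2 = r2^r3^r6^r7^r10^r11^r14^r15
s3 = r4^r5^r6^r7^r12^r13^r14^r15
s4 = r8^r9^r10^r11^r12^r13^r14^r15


s1=0, s2=0, s3=1, s4=1

Syndrome = 12 (error at position 12)


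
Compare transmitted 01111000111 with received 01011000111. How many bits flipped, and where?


XOR: 00100000000

1 error(s) at position(s): 2


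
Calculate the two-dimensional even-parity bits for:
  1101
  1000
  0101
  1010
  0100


Row parities: 11001
Column parities: 1110

Row P: 11001, Col P: 1110, Corner: 1


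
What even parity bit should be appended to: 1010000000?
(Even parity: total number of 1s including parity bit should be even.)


Number of 1s in data: 2
Parity bit: 0

0


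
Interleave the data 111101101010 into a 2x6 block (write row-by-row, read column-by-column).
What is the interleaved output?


Matrix:
  111101
  101010
Read columns: 111011100110

111011100110


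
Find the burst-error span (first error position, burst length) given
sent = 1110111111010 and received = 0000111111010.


XOR: 1110000000000

Burst at position 0, length 3


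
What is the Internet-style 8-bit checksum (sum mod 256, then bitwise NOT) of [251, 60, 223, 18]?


Sum = 552 mod 256 = 40
Complement = 215

215


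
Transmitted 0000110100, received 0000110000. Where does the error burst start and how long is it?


XOR: 0000000100

Burst at position 7, length 1


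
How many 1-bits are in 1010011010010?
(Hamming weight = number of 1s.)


Counting 1s in 1010011010010

6


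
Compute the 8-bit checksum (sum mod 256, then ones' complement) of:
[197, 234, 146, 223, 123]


Sum = 923 mod 256 = 155
Complement = 100

100


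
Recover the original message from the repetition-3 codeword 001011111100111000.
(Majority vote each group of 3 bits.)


Groups: 001, 011, 111, 100, 111, 000
Majority votes: 011010

011010


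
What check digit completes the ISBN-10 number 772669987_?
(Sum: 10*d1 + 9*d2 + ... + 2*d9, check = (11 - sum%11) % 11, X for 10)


Weighted sum: 346
346 mod 11 = 5

Check digit: 6


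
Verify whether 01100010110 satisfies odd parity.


Number of 1s: 5

Yes, parity is correct (5 ones)


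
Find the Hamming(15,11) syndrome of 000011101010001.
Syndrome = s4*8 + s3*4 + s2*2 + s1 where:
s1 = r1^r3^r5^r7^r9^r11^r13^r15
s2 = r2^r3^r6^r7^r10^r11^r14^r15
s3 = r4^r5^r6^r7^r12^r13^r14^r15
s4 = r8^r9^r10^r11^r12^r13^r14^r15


s1=1, s2=0, s3=0, s4=1

Syndrome = 9 (error at position 9)


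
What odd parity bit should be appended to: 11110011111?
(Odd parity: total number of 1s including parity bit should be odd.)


Number of 1s in data: 9
Parity bit: 0

0


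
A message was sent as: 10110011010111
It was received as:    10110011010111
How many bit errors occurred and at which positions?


XOR: 00000000000000

0 errors (received matches sent)


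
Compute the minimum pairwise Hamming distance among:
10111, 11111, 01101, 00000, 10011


Comparing all pairs, minimum distance: 1
Can detect 0 errors, correct 0 errors

1


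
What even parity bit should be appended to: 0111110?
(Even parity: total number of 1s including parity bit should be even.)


Number of 1s in data: 5
Parity bit: 1

1


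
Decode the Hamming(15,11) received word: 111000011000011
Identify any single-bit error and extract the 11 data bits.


Syndrome = 0: no error detected

Data: 10001000011 (no errors)


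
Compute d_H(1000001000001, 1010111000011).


XOR: 0010110000010
Count of 1s: 4

4


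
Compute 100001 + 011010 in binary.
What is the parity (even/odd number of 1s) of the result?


100001 = 33
011010 = 26
Sum = 59 = 111011
1s count = 5

odd parity (5 ones in 111011)


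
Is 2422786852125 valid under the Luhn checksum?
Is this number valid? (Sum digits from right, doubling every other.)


Luhn sum = 62
62 mod 10 = 2

Invalid (Luhn sum mod 10 = 2)


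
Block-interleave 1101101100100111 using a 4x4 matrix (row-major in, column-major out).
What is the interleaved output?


Matrix:
  1101
  1011
  0010
  0111
Read columns: 1100100101111101

1100100101111101


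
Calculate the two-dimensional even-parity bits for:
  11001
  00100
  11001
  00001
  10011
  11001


Row parities: 111111
Column parities: 01111

Row P: 111111, Col P: 01111, Corner: 0


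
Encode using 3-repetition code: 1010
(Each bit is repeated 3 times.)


Each bit -> 3 copies

111000111000


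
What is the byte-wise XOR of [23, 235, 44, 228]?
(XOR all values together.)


XOR chain: 23 ^ 235 ^ 44 ^ 228 = 52

52


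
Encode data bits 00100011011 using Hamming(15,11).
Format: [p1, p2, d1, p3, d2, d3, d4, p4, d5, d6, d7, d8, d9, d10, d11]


Parity bits: p1=0, p2=0, p3=0, p4=0

000001000011011


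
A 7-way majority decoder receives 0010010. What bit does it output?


Ones: 2 out of 7
Threshold: 4

0 (2/7 voted 1)


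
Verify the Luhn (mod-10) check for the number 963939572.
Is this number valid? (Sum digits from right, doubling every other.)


Luhn sum = 48
48 mod 10 = 8

Invalid (Luhn sum mod 10 = 8)


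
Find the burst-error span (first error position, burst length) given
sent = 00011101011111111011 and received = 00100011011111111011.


XOR: 00111110000000000000

Burst at position 2, length 5


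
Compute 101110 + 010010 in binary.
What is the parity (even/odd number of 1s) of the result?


101110 = 46
010010 = 18
Sum = 64 = 1000000
1s count = 1

odd parity (1 ones in 1000000)


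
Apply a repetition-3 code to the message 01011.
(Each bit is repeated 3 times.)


Each bit -> 3 copies

000111000111111


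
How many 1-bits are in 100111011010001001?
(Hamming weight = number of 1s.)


Counting 1s in 100111011010001001

9


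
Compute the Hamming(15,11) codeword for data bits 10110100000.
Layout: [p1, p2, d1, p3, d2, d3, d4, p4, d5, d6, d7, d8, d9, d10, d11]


Parity bits: p1=0, p2=0, p3=0, p4=1

001001110100000


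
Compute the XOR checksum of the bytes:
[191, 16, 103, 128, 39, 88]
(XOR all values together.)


XOR chain: 191 ^ 16 ^ 103 ^ 128 ^ 39 ^ 88 = 55

55


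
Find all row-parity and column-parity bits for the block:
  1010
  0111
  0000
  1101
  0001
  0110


Row parities: 010110
Column parities: 0111

Row P: 010110, Col P: 0111, Corner: 1


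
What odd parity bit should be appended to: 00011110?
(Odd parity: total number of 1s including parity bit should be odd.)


Number of 1s in data: 4
Parity bit: 1

1


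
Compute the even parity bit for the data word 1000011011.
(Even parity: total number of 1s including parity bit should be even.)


Number of 1s in data: 5
Parity bit: 1

1


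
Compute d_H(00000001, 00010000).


XOR: 00010001
Count of 1s: 2

2


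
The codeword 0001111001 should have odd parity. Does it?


Number of 1s: 5

Yes, parity is correct (5 ones)


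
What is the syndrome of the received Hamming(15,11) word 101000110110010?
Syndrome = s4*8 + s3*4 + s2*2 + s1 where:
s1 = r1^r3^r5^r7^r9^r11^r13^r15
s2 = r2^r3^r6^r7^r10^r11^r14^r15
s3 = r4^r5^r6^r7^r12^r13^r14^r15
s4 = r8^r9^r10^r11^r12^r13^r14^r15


s1=0, s2=1, s3=0, s4=0

Syndrome = 2 (error at position 2)


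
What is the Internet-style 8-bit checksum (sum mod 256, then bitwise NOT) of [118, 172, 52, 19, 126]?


Sum = 487 mod 256 = 231
Complement = 24

24


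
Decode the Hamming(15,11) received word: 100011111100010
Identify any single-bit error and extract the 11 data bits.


Syndrome = 0: no error detected

Data: 01111100010 (no errors)


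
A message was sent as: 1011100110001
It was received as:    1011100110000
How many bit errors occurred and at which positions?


XOR: 0000000000001

1 error(s) at position(s): 12


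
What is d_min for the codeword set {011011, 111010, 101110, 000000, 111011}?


Comparing all pairs, minimum distance: 1
Can detect 0 errors, correct 0 errors

1


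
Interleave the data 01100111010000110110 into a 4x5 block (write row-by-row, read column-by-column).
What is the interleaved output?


Matrix:
  01100
  11101
  00001
  10110
Read columns: 01011100110100010110

01011100110100010110


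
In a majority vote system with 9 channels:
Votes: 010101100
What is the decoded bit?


Ones: 4 out of 9
Threshold: 5

0 (4/9 voted 1)


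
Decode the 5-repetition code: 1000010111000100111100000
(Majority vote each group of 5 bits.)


Groups: 10000, 10111, 00010, 01111, 00000
Majority votes: 01010

01010


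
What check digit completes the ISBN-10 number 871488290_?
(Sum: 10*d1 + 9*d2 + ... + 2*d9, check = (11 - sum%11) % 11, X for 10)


Weighted sum: 302
302 mod 11 = 5

Check digit: 6


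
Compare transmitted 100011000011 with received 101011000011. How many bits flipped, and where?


XOR: 001000000000

1 error(s) at position(s): 2


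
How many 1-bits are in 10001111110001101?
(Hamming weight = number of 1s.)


Counting 1s in 10001111110001101

10


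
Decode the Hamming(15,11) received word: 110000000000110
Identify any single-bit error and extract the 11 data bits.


Syndrome = 0: no error detected

Data: 00000000110 (no errors)


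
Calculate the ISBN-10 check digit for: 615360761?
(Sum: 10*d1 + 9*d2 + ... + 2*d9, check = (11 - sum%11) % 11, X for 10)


Weighted sum: 214
214 mod 11 = 5

Check digit: 6


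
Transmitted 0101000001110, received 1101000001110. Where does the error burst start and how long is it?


XOR: 1000000000000

Burst at position 0, length 1


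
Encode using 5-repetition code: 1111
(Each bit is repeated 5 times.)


Each bit -> 5 copies

11111111111111111111


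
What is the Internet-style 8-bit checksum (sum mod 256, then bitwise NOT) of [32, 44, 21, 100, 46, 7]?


Sum = 250 mod 256 = 250
Complement = 5

5


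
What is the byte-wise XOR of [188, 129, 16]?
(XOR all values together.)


XOR chain: 188 ^ 129 ^ 16 = 45

45


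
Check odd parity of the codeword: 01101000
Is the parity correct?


Number of 1s: 3

Yes, parity is correct (3 ones)


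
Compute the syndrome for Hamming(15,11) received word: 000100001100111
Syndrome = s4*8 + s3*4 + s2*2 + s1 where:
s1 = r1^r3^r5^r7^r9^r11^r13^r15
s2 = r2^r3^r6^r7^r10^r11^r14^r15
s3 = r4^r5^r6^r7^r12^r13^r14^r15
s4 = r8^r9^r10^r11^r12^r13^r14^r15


s1=1, s2=1, s3=0, s4=1

Syndrome = 11 (error at position 11)


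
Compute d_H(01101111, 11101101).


XOR: 10000010
Count of 1s: 2

2


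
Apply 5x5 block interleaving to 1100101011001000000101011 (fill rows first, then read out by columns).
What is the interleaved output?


Matrix:
  11001
  01011
  00100
  00001
  01011
Read columns: 1000011001001000100111011

1000011001001000100111011


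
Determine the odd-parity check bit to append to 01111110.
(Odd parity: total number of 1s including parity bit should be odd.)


Number of 1s in data: 6
Parity bit: 1

1


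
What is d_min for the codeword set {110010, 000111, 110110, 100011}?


Comparing all pairs, minimum distance: 1
Can detect 0 errors, correct 0 errors

1


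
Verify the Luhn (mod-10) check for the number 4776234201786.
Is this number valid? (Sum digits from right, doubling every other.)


Luhn sum = 57
57 mod 10 = 7

Invalid (Luhn sum mod 10 = 7)


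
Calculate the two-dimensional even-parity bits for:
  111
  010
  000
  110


Row parities: 1100
Column parities: 011

Row P: 1100, Col P: 011, Corner: 0


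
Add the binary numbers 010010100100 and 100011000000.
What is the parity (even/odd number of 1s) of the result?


010010100100 = 1188
100011000000 = 2240
Sum = 3428 = 110101100100
1s count = 6

even parity (6 ones in 110101100100)


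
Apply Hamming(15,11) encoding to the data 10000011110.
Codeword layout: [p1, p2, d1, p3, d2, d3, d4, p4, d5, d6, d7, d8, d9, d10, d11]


Parity bits: p1=1, p2=1, p3=1, p4=0

111100000011110


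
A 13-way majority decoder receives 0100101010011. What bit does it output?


Ones: 6 out of 13
Threshold: 7

0 (6/13 voted 1)


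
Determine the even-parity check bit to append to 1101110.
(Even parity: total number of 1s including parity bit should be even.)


Number of 1s in data: 5
Parity bit: 1

1


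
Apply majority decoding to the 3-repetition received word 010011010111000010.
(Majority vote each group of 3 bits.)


Groups: 010, 011, 010, 111, 000, 010
Majority votes: 010100

010100


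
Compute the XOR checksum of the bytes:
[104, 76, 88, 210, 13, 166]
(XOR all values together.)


XOR chain: 104 ^ 76 ^ 88 ^ 210 ^ 13 ^ 166 = 5

5


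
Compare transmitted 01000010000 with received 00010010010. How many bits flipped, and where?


XOR: 01010000010

3 error(s) at position(s): 1, 3, 9


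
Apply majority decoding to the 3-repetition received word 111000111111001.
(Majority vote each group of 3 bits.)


Groups: 111, 000, 111, 111, 001
Majority votes: 10110

10110


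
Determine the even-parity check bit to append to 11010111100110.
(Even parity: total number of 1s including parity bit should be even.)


Number of 1s in data: 9
Parity bit: 1

1


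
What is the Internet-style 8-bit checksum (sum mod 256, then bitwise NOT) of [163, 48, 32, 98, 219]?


Sum = 560 mod 256 = 48
Complement = 207

207


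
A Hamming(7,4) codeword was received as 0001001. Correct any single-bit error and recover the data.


Syndrome = 3: error at position 3

Data: 1001 (corrected bit 3)


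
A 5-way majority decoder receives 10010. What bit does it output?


Ones: 2 out of 5
Threshold: 3

0 (2/5 voted 1)


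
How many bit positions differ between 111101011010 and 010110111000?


XOR: 101011100010
Count of 1s: 6

6


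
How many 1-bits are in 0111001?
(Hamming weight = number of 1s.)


Counting 1s in 0111001

4


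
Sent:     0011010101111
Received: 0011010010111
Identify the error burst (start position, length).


XOR: 0000000111000

Burst at position 7, length 3


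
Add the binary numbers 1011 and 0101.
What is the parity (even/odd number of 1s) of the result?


1011 = 11
0101 = 5
Sum = 16 = 10000
1s count = 1

odd parity (1 ones in 10000)


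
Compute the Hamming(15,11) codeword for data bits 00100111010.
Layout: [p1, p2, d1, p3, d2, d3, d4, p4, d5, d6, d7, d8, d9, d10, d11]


Parity bits: p1=1, p2=0, p3=1, p4=0

100101000111010


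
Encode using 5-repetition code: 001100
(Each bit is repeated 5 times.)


Each bit -> 5 copies

000000000011111111110000000000


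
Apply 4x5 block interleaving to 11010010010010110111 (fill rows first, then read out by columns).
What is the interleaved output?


Matrix:
  11010
  01001
  00101
  10111
Read columns: 10011100001110010111

10011100001110010111


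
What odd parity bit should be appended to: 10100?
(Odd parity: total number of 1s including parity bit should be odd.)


Number of 1s in data: 2
Parity bit: 1

1


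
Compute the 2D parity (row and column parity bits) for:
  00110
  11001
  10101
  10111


Row parities: 0110
Column parities: 11101

Row P: 0110, Col P: 11101, Corner: 0


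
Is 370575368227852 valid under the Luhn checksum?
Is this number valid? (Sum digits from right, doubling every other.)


Luhn sum = 53
53 mod 10 = 3

Invalid (Luhn sum mod 10 = 3)


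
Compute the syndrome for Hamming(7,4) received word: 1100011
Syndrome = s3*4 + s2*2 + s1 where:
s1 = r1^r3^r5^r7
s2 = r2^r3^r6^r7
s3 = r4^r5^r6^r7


s1=0, s2=1, s3=0

Syndrome = 2 (error at position 2)


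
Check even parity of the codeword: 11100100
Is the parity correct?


Number of 1s: 4

Yes, parity is correct (4 ones)


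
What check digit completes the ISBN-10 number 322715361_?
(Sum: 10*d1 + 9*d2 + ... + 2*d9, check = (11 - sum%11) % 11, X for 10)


Weighted sum: 176
176 mod 11 = 0

Check digit: 0


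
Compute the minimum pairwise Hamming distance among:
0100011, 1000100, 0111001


Comparing all pairs, minimum distance: 3
Can detect 2 errors, correct 1 errors

3


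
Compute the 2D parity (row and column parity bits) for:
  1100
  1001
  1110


Row parities: 001
Column parities: 1011

Row P: 001, Col P: 1011, Corner: 1


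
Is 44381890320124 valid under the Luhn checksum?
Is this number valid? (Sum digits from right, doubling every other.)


Luhn sum = 62
62 mod 10 = 2

Invalid (Luhn sum mod 10 = 2)


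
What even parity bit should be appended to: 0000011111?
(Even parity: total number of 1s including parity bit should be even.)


Number of 1s in data: 5
Parity bit: 1

1


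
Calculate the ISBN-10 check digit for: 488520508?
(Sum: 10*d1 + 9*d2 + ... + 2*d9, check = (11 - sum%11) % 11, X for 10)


Weighted sum: 259
259 mod 11 = 6

Check digit: 5


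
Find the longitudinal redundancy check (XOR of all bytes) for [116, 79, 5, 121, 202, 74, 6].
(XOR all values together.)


XOR chain: 116 ^ 79 ^ 5 ^ 121 ^ 202 ^ 74 ^ 6 = 193

193


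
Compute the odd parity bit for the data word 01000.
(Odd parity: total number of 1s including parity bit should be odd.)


Number of 1s in data: 1
Parity bit: 0

0


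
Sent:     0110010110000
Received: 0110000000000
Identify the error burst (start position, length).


XOR: 0000010110000

Burst at position 5, length 4


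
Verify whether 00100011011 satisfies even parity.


Number of 1s: 5

No, parity error (5 ones)


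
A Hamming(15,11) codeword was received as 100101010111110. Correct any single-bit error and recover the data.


Syndrome = 5: error at position 5

Data: 01100111110 (corrected bit 5)


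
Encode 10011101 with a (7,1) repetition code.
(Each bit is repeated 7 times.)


Each bit -> 7 copies

11111110000000000000011111111111111111111100000001111111


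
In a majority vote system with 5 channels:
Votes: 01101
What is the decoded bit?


Ones: 3 out of 5
Threshold: 3

1 (3/5 voted 1)


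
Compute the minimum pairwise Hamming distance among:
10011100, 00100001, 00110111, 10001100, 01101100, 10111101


Comparing all pairs, minimum distance: 1
Can detect 0 errors, correct 0 errors

1


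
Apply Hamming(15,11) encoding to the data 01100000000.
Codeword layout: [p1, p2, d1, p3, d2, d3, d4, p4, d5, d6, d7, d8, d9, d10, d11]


Parity bits: p1=1, p2=1, p3=0, p4=0

110011000000000


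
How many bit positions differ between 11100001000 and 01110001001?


XOR: 10010000001
Count of 1s: 3

3


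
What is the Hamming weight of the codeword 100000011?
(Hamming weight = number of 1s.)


Counting 1s in 100000011

3


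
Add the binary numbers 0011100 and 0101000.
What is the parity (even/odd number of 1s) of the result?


0011100 = 28
0101000 = 40
Sum = 68 = 1000100
1s count = 2

even parity (2 ones in 1000100)


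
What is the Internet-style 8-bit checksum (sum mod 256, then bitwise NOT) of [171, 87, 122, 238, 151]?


Sum = 769 mod 256 = 1
Complement = 254

254


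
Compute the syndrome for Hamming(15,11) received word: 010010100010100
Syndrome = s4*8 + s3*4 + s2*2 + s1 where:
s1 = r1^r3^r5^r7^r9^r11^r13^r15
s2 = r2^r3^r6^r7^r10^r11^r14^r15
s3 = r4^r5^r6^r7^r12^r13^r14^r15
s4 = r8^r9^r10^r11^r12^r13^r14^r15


s1=0, s2=1, s3=1, s4=0

Syndrome = 6 (error at position 6)


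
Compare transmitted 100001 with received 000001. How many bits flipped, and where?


XOR: 100000

1 error(s) at position(s): 0


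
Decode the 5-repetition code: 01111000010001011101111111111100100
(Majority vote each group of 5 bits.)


Groups: 01111, 00001, 00010, 11101, 11111, 11111, 00100
Majority votes: 1001110

1001110


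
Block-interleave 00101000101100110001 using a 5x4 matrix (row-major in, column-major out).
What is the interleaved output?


Matrix:
  0010
  1000
  1011
  0011
  0001
Read columns: 01100000001011000111

01100000001011000111


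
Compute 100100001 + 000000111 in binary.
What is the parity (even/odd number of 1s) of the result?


100100001 = 289
000000111 = 7
Sum = 296 = 100101000
1s count = 3

odd parity (3 ones in 100101000)


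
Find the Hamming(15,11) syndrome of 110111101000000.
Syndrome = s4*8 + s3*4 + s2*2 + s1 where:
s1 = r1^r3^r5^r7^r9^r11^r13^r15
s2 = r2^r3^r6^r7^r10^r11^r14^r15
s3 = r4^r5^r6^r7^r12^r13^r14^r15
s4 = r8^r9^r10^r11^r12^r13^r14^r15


s1=0, s2=1, s3=0, s4=1

Syndrome = 10 (error at position 10)


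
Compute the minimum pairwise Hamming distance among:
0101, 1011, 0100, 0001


Comparing all pairs, minimum distance: 1
Can detect 0 errors, correct 0 errors

1


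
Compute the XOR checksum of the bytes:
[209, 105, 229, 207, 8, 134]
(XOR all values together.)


XOR chain: 209 ^ 105 ^ 229 ^ 207 ^ 8 ^ 134 = 28

28


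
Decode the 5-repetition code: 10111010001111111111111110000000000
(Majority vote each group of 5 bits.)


Groups: 10111, 01000, 11111, 11111, 11111, 00000, 00000
Majority votes: 1011100

1011100


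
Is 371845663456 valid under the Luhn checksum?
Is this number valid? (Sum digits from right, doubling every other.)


Luhn sum = 62
62 mod 10 = 2

Invalid (Luhn sum mod 10 = 2)


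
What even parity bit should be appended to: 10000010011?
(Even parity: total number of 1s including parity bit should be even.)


Number of 1s in data: 4
Parity bit: 0

0


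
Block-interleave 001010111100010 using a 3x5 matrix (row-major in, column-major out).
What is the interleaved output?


Matrix:
  00101
  01111
  00010
Read columns: 000010110011110

000010110011110


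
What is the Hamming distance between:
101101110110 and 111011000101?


XOR: 010110110011
Count of 1s: 7

7


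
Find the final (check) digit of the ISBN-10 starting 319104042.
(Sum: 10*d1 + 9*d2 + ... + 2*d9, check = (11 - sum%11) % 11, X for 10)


Weighted sum: 154
154 mod 11 = 0

Check digit: 0


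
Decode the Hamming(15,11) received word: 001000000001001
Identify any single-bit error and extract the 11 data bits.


Syndrome = 0: no error detected

Data: 10000001001 (no errors)


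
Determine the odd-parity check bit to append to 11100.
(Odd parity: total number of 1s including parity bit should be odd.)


Number of 1s in data: 3
Parity bit: 0

0


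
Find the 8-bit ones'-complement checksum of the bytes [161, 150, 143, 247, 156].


Sum = 857 mod 256 = 89
Complement = 166

166


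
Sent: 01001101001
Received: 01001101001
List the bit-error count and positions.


XOR: 00000000000

0 errors (received matches sent)


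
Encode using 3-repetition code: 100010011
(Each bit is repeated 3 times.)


Each bit -> 3 copies

111000000000111000000111111


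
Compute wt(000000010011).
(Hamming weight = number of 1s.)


Counting 1s in 000000010011

3


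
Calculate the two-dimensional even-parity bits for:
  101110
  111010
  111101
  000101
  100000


Row parities: 00101
Column parities: 001100

Row P: 00101, Col P: 001100, Corner: 0


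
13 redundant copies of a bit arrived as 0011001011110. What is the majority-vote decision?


Ones: 7 out of 13
Threshold: 7

1 (7/13 voted 1)


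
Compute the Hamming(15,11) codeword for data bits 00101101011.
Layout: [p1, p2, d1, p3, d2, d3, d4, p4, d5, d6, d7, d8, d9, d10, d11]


Parity bits: p1=0, p2=0, p3=0, p4=1

000001011101011


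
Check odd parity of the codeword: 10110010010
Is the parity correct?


Number of 1s: 5

Yes, parity is correct (5 ones)


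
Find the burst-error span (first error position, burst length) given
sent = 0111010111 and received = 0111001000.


XOR: 0000011111

Burst at position 5, length 5


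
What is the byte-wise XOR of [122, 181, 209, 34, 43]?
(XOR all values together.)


XOR chain: 122 ^ 181 ^ 209 ^ 34 ^ 43 = 23

23


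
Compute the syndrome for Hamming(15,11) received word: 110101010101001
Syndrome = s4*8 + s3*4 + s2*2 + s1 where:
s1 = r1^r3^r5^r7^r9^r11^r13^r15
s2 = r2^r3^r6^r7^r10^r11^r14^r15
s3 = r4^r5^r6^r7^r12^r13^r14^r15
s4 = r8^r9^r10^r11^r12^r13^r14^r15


s1=0, s2=0, s3=0, s4=0

Syndrome = 0 (no error)


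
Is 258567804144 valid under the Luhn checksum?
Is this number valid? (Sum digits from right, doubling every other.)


Luhn sum = 59
59 mod 10 = 9

Invalid (Luhn sum mod 10 = 9)


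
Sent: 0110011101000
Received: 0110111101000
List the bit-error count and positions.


XOR: 0000100000000

1 error(s) at position(s): 4


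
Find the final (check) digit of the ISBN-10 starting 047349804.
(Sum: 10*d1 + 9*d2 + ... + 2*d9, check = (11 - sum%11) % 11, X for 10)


Weighted sum: 222
222 mod 11 = 2

Check digit: 9


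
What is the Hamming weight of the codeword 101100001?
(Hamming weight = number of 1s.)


Counting 1s in 101100001

4


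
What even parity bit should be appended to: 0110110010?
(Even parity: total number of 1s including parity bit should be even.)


Number of 1s in data: 5
Parity bit: 1

1


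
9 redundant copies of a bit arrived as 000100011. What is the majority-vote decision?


Ones: 3 out of 9
Threshold: 5

0 (3/9 voted 1)


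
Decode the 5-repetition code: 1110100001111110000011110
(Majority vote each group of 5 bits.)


Groups: 11101, 00001, 11111, 00000, 11110
Majority votes: 10101

10101


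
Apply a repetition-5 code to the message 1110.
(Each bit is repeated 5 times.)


Each bit -> 5 copies

11111111111111100000


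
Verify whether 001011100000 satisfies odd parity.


Number of 1s: 4

No, parity error (4 ones)


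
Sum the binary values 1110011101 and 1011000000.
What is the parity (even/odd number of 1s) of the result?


1110011101 = 925
1011000000 = 704
Sum = 1629 = 11001011101
1s count = 7

odd parity (7 ones in 11001011101)


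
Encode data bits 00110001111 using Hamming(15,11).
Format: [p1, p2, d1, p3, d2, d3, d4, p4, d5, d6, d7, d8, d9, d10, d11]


Parity bits: p1=1, p2=0, p3=0, p4=0

100001100001111


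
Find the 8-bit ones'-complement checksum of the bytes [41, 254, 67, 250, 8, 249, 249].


Sum = 1118 mod 256 = 94
Complement = 161

161


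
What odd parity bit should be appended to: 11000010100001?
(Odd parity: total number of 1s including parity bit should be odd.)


Number of 1s in data: 5
Parity bit: 0

0


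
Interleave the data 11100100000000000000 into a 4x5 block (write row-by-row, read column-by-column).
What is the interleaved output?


Matrix:
  11100
  10000
  00000
  00000
Read columns: 11001000100000000000

11001000100000000000


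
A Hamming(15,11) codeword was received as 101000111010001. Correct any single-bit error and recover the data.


Syndrome = 0: no error detected

Data: 10011010001 (no errors)


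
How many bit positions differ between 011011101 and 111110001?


XOR: 100101100
Count of 1s: 4

4


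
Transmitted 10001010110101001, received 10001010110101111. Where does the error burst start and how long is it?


XOR: 00000000000000110

Burst at position 14, length 2


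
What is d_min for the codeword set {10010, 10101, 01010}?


Comparing all pairs, minimum distance: 2
Can detect 1 errors, correct 0 errors

2


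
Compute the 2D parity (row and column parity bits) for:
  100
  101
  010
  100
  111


Row parities: 10111
Column parities: 000

Row P: 10111, Col P: 000, Corner: 0


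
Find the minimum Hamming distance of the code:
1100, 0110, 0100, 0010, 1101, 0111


Comparing all pairs, minimum distance: 1
Can detect 0 errors, correct 0 errors

1


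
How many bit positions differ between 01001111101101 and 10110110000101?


XOR: 11111001101000
Count of 1s: 8

8


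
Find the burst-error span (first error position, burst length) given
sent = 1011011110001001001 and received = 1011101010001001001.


XOR: 0000110100000000000

Burst at position 4, length 4


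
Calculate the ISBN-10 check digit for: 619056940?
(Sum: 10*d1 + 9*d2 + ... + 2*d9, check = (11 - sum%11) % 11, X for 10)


Weighted sum: 249
249 mod 11 = 7

Check digit: 4


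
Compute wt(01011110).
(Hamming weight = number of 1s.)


Counting 1s in 01011110

5


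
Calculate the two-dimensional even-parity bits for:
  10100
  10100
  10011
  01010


Row parities: 0010
Column parities: 11001

Row P: 0010, Col P: 11001, Corner: 1


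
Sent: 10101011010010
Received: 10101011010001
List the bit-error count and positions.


XOR: 00000000000011

2 error(s) at position(s): 12, 13


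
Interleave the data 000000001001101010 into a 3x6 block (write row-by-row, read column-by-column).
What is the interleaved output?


Matrix:
  000000
  001001
  101010
Read columns: 001000011000001010

001000011000001010


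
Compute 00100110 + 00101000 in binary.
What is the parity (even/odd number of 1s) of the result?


00100110 = 38
00101000 = 40
Sum = 78 = 1001110
1s count = 4

even parity (4 ones in 1001110)


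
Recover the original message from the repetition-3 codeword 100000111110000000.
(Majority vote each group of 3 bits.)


Groups: 100, 000, 111, 110, 000, 000
Majority votes: 001100

001100


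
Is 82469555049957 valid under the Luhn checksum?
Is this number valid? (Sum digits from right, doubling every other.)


Luhn sum = 73
73 mod 10 = 3

Invalid (Luhn sum mod 10 = 3)


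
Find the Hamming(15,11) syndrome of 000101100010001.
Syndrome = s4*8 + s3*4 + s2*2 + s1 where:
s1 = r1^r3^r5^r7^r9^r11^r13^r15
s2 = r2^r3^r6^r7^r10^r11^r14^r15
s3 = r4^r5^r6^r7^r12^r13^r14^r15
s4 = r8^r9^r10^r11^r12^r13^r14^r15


s1=1, s2=0, s3=0, s4=0

Syndrome = 1 (error at position 1)


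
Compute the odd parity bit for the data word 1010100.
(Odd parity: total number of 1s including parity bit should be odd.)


Number of 1s in data: 3
Parity bit: 0

0


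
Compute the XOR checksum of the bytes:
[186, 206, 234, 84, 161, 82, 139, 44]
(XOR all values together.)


XOR chain: 186 ^ 206 ^ 234 ^ 84 ^ 161 ^ 82 ^ 139 ^ 44 = 158

158


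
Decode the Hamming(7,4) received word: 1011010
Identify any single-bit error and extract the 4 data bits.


Syndrome = 0: no error detected

Data: 1010 (no errors)


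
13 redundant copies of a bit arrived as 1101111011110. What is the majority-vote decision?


Ones: 10 out of 13
Threshold: 7

1 (10/13 voted 1)


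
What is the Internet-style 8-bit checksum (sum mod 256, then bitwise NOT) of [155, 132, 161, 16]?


Sum = 464 mod 256 = 208
Complement = 47

47


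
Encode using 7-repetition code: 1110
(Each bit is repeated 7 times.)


Each bit -> 7 copies

1111111111111111111110000000


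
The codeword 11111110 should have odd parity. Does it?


Number of 1s: 7

Yes, parity is correct (7 ones)


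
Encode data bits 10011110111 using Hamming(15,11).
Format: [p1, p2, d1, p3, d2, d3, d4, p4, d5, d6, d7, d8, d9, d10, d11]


Parity bits: p1=0, p2=0, p3=0, p4=0

001000101110111


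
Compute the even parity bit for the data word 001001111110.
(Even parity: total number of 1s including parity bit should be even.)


Number of 1s in data: 7
Parity bit: 1

1


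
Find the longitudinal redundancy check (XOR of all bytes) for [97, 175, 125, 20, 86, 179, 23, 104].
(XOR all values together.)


XOR chain: 97 ^ 175 ^ 125 ^ 20 ^ 86 ^ 179 ^ 23 ^ 104 = 61

61


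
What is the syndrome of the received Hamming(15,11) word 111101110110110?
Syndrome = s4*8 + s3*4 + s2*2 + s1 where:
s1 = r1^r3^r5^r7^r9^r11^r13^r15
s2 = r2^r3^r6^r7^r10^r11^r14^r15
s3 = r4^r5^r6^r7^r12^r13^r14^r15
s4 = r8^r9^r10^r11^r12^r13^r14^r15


s1=1, s2=1, s3=1, s4=1

Syndrome = 15 (error at position 15)


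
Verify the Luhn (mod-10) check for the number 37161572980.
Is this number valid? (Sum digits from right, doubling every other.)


Luhn sum = 41
41 mod 10 = 1

Invalid (Luhn sum mod 10 = 1)


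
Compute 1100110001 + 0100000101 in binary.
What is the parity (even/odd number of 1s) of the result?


1100110001 = 817
0100000101 = 261
Sum = 1078 = 10000110110
1s count = 5

odd parity (5 ones in 10000110110)


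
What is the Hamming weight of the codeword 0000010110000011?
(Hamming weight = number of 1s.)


Counting 1s in 0000010110000011

5


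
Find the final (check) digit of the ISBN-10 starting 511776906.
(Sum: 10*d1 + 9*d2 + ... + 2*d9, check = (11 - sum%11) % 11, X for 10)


Weighted sum: 236
236 mod 11 = 5

Check digit: 6


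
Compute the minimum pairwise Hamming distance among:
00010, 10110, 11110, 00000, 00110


Comparing all pairs, minimum distance: 1
Can detect 0 errors, correct 0 errors

1


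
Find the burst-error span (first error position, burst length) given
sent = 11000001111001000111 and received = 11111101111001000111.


XOR: 00111100000000000000

Burst at position 2, length 4


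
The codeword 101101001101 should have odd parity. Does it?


Number of 1s: 7

Yes, parity is correct (7 ones)


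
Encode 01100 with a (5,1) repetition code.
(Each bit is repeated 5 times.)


Each bit -> 5 copies

0000011111111110000000000


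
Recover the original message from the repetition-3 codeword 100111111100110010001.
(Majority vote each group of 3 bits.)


Groups: 100, 111, 111, 100, 110, 010, 001
Majority votes: 0110100

0110100


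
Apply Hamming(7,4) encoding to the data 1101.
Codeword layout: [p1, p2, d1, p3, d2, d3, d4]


Parity bits: p1=1, p2=0, p3=0

1010101


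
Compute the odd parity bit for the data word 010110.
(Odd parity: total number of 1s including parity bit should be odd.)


Number of 1s in data: 3
Parity bit: 0

0


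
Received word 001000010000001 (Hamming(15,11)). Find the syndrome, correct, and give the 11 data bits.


Syndrome = 4: error at position 4

Data: 10000000001 (corrected bit 4)


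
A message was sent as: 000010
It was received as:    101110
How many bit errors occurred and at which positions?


XOR: 101100

3 error(s) at position(s): 0, 2, 3


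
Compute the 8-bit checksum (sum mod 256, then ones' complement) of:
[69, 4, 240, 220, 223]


Sum = 756 mod 256 = 244
Complement = 11

11


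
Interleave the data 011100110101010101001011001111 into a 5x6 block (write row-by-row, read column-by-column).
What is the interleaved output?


Matrix:
  011100
  110101
  010101
  001011
  001111
Read columns: 010001110010011111010001101111

010001110010011111010001101111


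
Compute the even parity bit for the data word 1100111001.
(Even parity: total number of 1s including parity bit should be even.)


Number of 1s in data: 6
Parity bit: 0

0


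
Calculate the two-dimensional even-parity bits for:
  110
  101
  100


Row parities: 001
Column parities: 111

Row P: 001, Col P: 111, Corner: 1


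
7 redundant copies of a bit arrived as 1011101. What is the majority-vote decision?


Ones: 5 out of 7
Threshold: 4

1 (5/7 voted 1)


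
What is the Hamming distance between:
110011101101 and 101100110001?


XOR: 011111011100
Count of 1s: 8

8


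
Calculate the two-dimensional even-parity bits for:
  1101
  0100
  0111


Row parities: 111
Column parities: 1110

Row P: 111, Col P: 1110, Corner: 1


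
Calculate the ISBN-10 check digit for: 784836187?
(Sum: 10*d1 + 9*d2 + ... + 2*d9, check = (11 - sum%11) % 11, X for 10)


Weighted sum: 320
320 mod 11 = 1

Check digit: X


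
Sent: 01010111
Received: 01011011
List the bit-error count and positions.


XOR: 00001100

2 error(s) at position(s): 4, 5


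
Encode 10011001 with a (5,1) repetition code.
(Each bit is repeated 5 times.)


Each bit -> 5 copies

1111100000000001111111111000000000011111


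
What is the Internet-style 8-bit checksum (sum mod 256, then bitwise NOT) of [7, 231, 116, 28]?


Sum = 382 mod 256 = 126
Complement = 129

129


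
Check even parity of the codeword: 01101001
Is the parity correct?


Number of 1s: 4

Yes, parity is correct (4 ones)


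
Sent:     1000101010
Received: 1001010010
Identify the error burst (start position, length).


XOR: 0001111000

Burst at position 3, length 4


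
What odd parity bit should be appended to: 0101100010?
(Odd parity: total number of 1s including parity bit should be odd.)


Number of 1s in data: 4
Parity bit: 1

1


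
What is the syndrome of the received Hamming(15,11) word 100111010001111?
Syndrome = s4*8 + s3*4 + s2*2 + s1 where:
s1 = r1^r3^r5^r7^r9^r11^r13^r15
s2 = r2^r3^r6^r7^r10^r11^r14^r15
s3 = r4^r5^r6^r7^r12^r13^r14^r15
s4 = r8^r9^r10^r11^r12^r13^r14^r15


s1=0, s2=1, s3=1, s4=1

Syndrome = 14 (error at position 14)


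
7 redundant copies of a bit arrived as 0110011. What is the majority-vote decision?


Ones: 4 out of 7
Threshold: 4

1 (4/7 voted 1)


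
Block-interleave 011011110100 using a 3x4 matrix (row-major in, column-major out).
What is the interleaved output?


Matrix:
  0110
  1111
  0100
Read columns: 010111110010

010111110010


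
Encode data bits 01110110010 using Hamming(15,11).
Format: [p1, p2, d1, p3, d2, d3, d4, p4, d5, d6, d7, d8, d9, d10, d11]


Parity bits: p1=1, p2=1, p3=0, p4=1

110011110110010


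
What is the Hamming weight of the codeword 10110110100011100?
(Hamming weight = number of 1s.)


Counting 1s in 10110110100011100

9


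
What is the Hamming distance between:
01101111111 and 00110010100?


XOR: 01011101011
Count of 1s: 7

7


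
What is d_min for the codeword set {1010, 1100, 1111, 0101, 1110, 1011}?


Comparing all pairs, minimum distance: 1
Can detect 0 errors, correct 0 errors

1
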